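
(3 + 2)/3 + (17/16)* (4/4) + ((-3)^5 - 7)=-11869/48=-247.27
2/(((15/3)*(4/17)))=17/10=1.70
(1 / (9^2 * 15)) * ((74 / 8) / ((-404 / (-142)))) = 2627 / 981720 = 0.00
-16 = -16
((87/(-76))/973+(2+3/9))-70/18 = -1.56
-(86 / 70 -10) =307 / 35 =8.77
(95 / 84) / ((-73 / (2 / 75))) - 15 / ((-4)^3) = 344317 / 1471680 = 0.23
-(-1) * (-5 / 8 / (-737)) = 5 / 5896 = 0.00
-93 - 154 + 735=488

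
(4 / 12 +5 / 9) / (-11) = -0.08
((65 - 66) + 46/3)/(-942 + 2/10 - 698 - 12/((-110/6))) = -2365/270459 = -0.01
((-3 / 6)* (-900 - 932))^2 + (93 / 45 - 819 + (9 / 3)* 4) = 838251.07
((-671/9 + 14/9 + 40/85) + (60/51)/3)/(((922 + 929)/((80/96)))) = -18395/566406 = -0.03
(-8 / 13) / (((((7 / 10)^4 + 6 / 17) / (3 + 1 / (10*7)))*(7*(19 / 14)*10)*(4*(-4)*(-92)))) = -89675 / 4009189639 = -0.00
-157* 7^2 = -7693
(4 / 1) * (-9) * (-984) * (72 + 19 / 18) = 2587920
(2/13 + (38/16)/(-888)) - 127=-11714743/92352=-126.85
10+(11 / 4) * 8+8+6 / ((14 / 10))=310 / 7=44.29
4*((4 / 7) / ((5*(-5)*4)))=-0.02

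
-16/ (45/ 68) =-1088/ 45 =-24.18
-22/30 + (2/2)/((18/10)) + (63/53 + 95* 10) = 2268161/2385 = 951.01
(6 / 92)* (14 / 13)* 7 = 147 / 299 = 0.49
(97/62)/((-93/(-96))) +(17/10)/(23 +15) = 606097/365180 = 1.66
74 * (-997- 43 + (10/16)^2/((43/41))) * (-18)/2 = 952731315/1376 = 692391.94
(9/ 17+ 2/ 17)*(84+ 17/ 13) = 12199/ 221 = 55.20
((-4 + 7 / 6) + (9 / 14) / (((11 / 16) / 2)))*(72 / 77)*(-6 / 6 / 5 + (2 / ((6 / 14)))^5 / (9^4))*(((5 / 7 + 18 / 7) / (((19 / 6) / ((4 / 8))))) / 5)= -814927076 / 63495684945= -0.01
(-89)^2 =7921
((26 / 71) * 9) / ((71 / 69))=16146 / 5041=3.20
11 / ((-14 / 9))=-7.07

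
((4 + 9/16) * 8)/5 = 73/10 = 7.30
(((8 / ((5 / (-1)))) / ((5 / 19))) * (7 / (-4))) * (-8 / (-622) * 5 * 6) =6384 / 1555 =4.11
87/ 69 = 29/ 23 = 1.26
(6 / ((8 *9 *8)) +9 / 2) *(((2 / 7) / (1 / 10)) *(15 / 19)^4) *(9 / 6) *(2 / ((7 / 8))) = 109603125 / 6385729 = 17.16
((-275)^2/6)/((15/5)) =75625/18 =4201.39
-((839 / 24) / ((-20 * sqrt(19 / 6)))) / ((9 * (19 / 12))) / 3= 839 * sqrt(114) / 389880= 0.02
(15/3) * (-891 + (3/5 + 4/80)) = -17807/4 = -4451.75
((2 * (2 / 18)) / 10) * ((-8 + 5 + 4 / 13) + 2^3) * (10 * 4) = 184 / 39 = 4.72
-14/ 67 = -0.21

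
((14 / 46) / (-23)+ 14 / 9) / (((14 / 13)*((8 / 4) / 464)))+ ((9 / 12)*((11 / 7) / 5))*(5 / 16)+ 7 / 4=712577353 / 2132928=334.08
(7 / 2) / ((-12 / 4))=-7 / 6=-1.17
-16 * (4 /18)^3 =-128 /729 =-0.18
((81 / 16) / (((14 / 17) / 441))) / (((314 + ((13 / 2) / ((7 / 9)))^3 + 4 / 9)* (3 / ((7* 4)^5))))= 384078529191168 / 22180037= 17316406.15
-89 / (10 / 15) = -267 / 2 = -133.50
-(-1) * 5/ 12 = 5/ 12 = 0.42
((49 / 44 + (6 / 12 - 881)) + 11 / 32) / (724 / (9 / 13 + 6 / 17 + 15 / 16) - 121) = -2169364653 / 602530016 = -3.60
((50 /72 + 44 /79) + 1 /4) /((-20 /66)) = -4697 /948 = -4.95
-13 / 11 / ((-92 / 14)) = 91 / 506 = 0.18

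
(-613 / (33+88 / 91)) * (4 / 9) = -223132 / 27819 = -8.02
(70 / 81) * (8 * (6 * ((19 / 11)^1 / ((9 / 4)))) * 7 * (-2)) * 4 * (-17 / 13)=81034240 / 34749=2331.99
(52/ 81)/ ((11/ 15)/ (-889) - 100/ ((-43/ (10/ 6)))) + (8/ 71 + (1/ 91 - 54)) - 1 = -21207275127104/ 387625944069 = -54.71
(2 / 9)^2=4 / 81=0.05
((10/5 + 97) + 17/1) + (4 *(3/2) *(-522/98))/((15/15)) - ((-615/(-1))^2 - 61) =-18525918/49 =-378079.96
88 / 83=1.06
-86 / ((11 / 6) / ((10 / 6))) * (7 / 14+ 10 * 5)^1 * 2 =-7896.36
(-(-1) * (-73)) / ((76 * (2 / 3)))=-219 / 152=-1.44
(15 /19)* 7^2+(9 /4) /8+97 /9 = 272195 /5472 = 49.74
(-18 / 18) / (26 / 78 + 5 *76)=-3 / 1141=-0.00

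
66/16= 33/8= 4.12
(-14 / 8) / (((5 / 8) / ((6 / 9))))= -28 / 15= -1.87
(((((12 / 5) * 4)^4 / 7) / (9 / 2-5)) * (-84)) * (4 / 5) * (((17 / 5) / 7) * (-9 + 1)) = -69306679296 / 109375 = -633661.07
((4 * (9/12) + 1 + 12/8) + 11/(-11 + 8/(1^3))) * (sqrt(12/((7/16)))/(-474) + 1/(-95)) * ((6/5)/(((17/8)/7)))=-0.16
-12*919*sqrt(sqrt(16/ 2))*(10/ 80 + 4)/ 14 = -90981*2^(3/ 4)/ 28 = -5464.69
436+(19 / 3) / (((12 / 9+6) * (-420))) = 4028621 / 9240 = 436.00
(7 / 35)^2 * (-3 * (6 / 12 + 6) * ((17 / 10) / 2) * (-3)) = 1.99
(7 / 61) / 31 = 7 / 1891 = 0.00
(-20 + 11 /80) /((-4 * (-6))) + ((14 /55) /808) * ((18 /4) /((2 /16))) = -1741187 /2133120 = -0.82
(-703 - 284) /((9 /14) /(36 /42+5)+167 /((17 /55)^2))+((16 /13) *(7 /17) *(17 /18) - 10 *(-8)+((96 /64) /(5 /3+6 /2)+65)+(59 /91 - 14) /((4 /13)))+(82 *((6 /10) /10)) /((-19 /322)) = 595056927533147 /32232239225550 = 18.46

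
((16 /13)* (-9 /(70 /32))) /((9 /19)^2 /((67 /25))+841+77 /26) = -111453696 /18577579685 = -0.01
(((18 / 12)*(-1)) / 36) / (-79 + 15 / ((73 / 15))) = 0.00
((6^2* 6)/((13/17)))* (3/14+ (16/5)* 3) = 1261332/455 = 2772.16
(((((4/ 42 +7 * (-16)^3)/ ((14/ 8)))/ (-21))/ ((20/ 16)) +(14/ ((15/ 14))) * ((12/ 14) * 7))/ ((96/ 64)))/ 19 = 21687728/ 879795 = 24.65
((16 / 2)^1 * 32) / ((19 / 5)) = 1280 / 19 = 67.37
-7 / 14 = -0.50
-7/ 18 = -0.39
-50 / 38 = -25 / 19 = -1.32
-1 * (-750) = 750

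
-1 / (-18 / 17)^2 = -289 / 324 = -0.89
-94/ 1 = -94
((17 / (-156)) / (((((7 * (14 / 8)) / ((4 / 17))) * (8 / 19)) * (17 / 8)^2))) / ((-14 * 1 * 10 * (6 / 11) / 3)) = 836 / 19329765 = 0.00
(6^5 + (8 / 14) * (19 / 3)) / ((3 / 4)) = 653488 / 63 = 10372.83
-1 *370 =-370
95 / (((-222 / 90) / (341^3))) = -56503844925 / 37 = -1527130943.92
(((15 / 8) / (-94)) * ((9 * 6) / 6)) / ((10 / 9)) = -243 / 1504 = -0.16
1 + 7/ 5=12/ 5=2.40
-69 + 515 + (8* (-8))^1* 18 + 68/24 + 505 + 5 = -1159/6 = -193.17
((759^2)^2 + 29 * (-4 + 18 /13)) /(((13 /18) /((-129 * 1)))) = -10017807247792854 /169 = -59276965963271.33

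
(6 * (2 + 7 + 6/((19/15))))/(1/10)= 15660/19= 824.21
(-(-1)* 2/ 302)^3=1/ 3442951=0.00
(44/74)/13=22/481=0.05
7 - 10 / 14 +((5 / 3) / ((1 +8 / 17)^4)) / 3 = 31522147 / 4921875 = 6.40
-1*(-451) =451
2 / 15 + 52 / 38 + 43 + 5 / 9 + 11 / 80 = 123653 / 2736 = 45.19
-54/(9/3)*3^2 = -162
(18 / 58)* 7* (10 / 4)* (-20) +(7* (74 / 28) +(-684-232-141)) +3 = -1144.12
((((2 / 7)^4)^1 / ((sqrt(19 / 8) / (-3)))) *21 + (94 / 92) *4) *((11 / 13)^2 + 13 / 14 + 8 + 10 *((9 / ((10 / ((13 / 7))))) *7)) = 14083127 / 27209- 43148304 *sqrt(38) / 7709611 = 483.09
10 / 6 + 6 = 23 / 3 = 7.67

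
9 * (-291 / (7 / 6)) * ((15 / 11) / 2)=-117855 / 77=-1530.58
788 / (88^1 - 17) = 788 / 71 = 11.10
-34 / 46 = -0.74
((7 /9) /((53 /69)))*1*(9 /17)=0.54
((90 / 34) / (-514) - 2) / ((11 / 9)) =-157689 / 96118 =-1.64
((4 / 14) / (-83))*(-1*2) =4 / 581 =0.01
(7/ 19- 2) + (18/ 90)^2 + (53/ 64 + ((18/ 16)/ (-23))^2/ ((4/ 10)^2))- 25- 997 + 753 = -269.75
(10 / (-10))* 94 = -94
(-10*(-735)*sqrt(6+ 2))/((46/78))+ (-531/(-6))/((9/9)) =177/2+ 573300*sqrt(2)/23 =35339.31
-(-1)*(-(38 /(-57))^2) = -4 /9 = -0.44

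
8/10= 4/5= 0.80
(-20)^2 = 400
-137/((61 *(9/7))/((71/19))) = -68089/10431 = -6.53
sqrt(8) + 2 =2 + 2 * sqrt(2) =4.83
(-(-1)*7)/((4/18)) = 63/2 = 31.50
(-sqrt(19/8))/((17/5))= -5 * sqrt(38)/68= -0.45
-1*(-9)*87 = 783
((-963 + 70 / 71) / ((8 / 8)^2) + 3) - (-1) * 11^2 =-59499 / 71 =-838.01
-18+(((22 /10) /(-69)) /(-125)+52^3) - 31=6061606886 /43125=140559.00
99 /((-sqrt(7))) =-99 * sqrt(7) /7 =-37.42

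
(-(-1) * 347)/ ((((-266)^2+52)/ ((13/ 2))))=4511/ 141616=0.03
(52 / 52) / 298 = 0.00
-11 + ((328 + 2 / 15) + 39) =5342 / 15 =356.13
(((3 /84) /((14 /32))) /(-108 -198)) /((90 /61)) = -61 /337365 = -0.00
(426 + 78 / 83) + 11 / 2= 71785 / 166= 432.44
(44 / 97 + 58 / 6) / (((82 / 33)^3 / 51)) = 1799185905 / 53482696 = 33.64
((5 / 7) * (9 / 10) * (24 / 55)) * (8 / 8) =108 / 385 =0.28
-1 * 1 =-1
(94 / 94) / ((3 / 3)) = 1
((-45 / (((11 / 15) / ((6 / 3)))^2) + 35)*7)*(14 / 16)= -1776985 / 968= -1835.73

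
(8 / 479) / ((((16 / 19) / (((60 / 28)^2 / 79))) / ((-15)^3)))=-14428125 / 3708418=-3.89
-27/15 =-9/5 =-1.80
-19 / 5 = -3.80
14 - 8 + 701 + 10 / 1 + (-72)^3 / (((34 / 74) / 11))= -151899747 / 17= -8935279.24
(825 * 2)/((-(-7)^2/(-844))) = 1392600/49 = 28420.41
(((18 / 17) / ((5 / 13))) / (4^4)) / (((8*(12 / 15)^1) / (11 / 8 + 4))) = 5031 / 557056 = 0.01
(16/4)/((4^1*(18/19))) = 19/18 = 1.06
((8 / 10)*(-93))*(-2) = 744 / 5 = 148.80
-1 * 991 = -991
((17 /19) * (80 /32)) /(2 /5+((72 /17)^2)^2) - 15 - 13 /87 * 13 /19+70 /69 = -48014939308421 /3409957617412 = -14.08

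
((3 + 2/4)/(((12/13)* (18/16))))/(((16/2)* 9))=91/1944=0.05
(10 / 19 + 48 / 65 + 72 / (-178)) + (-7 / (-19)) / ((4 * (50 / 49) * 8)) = 30655411 / 35172800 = 0.87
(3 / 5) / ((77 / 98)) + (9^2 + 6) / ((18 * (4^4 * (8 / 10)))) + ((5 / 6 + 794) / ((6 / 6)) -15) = 87929101 / 112640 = 780.62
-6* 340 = -2040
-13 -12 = -25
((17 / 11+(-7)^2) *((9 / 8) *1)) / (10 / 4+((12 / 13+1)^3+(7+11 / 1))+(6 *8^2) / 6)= 305383 / 491997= 0.62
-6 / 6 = -1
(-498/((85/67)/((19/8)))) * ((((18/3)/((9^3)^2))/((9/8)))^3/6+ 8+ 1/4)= -8478140713274074038331775/1102295001621161544624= -7691.35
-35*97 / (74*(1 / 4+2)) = -6790 / 333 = -20.39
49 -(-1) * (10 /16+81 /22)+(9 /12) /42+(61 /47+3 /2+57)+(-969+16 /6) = -18526619 /21714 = -853.21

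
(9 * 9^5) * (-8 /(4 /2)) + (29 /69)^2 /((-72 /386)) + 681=-364230888181 /171396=-2125083.95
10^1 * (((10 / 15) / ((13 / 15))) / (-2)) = -50 / 13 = -3.85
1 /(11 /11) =1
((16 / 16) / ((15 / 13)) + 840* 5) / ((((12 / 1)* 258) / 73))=4599949 / 46440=99.05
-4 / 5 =-0.80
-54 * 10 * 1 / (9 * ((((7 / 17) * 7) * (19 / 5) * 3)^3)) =-12282500 / 7262590419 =-0.00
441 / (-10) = -441 / 10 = -44.10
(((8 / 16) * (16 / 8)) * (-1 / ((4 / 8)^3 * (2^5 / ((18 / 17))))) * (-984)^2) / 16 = -272322 / 17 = -16018.94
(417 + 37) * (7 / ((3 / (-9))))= -9534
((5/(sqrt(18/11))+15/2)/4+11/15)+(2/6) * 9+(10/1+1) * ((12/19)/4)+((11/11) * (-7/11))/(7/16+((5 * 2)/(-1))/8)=5 * sqrt(22)/24+2650181/326040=9.11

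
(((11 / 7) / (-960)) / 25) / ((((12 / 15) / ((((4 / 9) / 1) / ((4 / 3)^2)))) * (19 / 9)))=-33 / 3404800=-0.00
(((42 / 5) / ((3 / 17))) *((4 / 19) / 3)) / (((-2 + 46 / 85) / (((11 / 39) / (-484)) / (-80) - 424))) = 117752192537 / 121286880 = 970.86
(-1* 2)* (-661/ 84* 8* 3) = 2644/ 7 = 377.71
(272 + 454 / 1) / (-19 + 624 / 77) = -66.63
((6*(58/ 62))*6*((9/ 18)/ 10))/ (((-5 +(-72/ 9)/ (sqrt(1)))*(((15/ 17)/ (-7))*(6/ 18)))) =31059/ 10075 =3.08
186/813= 62/271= 0.23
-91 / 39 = -2.33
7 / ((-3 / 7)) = -16.33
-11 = -11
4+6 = 10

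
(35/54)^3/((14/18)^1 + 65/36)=42875/406782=0.11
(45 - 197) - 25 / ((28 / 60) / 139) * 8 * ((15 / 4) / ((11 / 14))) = -3129172 / 11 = -284470.18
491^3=118370771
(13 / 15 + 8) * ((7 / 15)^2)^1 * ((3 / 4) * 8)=11.59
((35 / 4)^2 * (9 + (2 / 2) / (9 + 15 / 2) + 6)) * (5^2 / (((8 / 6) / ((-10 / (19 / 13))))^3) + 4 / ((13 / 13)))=-112725402015275 / 28972416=-3890783.63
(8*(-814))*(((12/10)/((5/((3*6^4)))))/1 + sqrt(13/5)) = -151911936/25-6512*sqrt(65)/5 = -6086977.72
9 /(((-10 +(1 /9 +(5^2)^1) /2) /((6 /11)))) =486 /253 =1.92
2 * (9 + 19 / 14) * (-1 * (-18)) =2610 / 7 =372.86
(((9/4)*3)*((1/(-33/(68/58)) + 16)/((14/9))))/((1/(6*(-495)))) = -83532465/406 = -205744.99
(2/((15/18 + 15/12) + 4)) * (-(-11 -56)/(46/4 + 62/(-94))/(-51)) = -50384/1264579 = -0.04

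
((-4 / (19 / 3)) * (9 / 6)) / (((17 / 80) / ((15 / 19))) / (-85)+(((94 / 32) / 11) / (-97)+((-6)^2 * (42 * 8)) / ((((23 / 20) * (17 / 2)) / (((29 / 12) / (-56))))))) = 22528638000 / 1270041492121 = 0.02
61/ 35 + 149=5276/ 35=150.74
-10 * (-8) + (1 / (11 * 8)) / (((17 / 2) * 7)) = 418881 / 5236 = 80.00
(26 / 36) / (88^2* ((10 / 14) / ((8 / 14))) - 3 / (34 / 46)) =221 / 2960838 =0.00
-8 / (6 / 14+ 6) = -56 / 45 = -1.24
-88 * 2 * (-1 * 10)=1760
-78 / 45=-26 / 15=-1.73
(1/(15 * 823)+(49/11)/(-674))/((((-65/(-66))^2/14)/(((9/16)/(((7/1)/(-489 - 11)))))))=177454827/46872319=3.79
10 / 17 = 0.59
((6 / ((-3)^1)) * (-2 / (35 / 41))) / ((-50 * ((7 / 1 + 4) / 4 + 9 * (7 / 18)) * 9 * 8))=-41 / 196875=-0.00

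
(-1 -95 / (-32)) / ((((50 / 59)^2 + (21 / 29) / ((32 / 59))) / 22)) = 139915314 / 6632959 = 21.09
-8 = -8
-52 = -52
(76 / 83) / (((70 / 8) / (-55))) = -3344 / 581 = -5.76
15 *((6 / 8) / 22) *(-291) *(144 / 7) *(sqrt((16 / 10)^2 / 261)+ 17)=-52343.04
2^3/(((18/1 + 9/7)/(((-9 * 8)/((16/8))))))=-224/15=-14.93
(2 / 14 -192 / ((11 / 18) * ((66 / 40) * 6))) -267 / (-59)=-1352632 / 49973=-27.07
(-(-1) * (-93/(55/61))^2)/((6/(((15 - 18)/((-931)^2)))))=-32182929/5243904050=-0.01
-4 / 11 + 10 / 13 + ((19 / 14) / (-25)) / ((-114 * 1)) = 0.41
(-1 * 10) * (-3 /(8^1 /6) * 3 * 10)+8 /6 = 676.33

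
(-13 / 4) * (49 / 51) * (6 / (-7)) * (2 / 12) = 91 / 204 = 0.45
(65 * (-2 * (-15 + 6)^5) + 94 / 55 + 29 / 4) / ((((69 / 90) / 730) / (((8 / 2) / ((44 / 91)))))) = 168280811903295 / 2783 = 60467413547.72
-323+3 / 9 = -968 / 3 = -322.67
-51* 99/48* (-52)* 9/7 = 196911/28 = 7032.54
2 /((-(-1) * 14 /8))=8 /7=1.14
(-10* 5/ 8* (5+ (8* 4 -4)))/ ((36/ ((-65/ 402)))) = 17875/ 19296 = 0.93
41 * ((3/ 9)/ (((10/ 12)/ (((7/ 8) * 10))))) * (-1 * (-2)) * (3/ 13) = 861/ 13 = 66.23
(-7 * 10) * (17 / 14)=-85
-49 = -49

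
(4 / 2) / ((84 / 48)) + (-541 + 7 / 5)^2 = 50954628 / 175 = 291169.30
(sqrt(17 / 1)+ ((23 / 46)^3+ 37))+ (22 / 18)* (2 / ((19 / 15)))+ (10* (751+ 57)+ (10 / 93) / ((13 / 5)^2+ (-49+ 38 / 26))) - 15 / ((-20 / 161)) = sqrt(17)+ 514560287631 / 62448136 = 8243.93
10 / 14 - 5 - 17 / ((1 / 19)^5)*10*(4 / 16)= -1473278965 / 14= -105234211.79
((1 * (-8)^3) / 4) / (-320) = 2 / 5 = 0.40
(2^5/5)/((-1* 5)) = -32/25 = -1.28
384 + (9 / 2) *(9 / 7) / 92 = 494673 / 1288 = 384.06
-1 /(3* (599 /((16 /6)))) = -8 /5391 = -0.00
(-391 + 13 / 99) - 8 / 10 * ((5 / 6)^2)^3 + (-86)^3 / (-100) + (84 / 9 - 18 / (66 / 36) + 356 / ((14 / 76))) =7901.51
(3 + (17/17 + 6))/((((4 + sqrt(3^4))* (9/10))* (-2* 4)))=-25/234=-0.11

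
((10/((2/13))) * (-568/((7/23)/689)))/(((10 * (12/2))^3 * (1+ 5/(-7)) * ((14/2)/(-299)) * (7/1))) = 4373407519/529200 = 8264.19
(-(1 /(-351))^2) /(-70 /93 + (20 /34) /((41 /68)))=-1271 /34906950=-0.00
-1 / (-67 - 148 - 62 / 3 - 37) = 3 / 818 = 0.00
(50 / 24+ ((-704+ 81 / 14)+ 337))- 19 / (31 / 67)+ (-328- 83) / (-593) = -616900393 / 1544172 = -399.50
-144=-144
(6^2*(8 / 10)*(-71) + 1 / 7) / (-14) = 71563 / 490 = 146.05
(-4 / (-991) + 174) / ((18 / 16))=1379504 / 8919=154.67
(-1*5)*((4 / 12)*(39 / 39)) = -5 / 3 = -1.67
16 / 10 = 8 / 5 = 1.60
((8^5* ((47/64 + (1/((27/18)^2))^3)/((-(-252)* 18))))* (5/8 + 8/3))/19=24242888/23560551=1.03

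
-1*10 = -10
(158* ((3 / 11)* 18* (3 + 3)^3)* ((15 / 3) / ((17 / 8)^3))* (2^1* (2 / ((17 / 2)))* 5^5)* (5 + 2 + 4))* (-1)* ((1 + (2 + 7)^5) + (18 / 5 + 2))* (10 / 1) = -69653935300608000000 / 83521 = -833969125137486.38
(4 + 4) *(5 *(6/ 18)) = 40/ 3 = 13.33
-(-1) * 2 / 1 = 2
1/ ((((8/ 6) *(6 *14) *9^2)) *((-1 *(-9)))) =1/ 81648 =0.00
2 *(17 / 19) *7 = 238 / 19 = 12.53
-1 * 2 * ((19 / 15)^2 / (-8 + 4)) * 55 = 3971 / 90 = 44.12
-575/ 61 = -9.43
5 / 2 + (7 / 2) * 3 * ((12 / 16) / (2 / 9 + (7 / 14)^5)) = 4901 / 146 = 33.57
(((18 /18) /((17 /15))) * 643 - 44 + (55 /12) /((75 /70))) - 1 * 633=-32243 /306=-105.37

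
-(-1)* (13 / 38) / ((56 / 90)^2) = 26325 / 29792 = 0.88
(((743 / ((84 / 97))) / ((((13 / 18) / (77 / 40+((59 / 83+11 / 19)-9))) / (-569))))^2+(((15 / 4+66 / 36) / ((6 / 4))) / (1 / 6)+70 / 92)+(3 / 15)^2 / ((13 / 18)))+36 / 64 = 2838328534936231773609786773 / 185600506041600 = 15292676703694.20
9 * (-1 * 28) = -252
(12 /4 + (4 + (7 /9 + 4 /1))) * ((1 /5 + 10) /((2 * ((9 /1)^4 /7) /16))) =100912 /98415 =1.03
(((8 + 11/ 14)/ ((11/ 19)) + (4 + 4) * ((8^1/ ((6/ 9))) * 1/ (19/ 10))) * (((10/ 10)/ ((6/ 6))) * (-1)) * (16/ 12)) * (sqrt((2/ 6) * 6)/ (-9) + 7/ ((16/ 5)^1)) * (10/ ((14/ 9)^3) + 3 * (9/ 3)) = -5124237165/ 2293984 + 113871937 * sqrt(2)/ 1003618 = -2073.31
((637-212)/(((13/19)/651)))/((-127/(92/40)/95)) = -2297232525/3302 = -695709.43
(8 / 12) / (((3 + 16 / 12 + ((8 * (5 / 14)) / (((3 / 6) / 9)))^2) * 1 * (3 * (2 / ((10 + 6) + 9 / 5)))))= 4361 / 5841555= 0.00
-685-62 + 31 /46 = -34331 /46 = -746.33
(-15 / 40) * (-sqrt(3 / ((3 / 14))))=3 * sqrt(14) / 8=1.40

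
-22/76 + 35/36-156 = -155.32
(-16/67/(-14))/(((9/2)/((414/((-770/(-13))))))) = 4784/180565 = 0.03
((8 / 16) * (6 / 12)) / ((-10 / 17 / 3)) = -51 / 40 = -1.28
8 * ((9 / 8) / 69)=3 / 23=0.13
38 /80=19 /40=0.48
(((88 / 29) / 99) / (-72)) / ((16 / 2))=-1 / 18792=-0.00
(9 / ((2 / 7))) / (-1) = -63 / 2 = -31.50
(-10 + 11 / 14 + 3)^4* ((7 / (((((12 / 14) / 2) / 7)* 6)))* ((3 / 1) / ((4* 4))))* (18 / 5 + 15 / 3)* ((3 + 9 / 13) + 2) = 30382669917 / 116480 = 260840.23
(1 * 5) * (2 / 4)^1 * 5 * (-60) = -750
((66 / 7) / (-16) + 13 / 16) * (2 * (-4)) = -25 / 14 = -1.79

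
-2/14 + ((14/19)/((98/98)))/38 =-312/2527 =-0.12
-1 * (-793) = 793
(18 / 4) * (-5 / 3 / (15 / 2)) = -1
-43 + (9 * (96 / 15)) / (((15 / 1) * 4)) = -42.04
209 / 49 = 4.27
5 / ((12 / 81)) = 135 / 4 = 33.75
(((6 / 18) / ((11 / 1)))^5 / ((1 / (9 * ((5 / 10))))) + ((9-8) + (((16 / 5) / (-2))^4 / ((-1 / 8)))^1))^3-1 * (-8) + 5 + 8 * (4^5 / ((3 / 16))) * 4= 6222848948671970554892094642178627 / 160587452575406755142578125000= 38750.53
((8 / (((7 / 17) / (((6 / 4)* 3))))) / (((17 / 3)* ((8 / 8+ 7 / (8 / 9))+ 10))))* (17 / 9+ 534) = 66144 / 151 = 438.04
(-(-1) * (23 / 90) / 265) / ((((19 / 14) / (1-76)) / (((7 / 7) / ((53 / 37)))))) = -5957 / 160113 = -0.04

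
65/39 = 5/3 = 1.67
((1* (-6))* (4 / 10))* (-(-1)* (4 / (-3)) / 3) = 16 / 15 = 1.07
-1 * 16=-16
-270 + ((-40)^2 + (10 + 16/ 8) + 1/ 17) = 22815/ 17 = 1342.06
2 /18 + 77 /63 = 4 /3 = 1.33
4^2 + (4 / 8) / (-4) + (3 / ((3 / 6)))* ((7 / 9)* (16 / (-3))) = -9.01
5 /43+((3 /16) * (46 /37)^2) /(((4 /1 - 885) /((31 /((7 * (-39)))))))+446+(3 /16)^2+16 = 462.15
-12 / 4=-3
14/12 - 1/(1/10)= -53/6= -8.83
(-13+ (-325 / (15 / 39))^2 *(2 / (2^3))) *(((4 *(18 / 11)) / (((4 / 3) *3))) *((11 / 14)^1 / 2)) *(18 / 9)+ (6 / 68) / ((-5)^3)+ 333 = 13674547083 / 59500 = 229824.32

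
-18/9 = -2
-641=-641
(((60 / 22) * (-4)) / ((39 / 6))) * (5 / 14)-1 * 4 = -4604 / 1001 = -4.60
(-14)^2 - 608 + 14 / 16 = -3289 / 8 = -411.12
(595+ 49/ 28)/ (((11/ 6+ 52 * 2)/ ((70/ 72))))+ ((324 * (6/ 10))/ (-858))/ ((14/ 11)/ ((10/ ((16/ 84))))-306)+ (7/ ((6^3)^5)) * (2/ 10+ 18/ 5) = 537181387860467836069/ 97977600814456995840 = 5.48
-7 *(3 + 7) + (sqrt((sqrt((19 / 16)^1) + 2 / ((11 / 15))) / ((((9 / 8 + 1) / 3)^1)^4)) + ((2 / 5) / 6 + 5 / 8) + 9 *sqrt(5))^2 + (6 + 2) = -62 + (263857 + 34560 *sqrt(11) *sqrt(11 *sqrt(19) + 120) + 3433320 *sqrt(5))^2 / 145526990400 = 548.59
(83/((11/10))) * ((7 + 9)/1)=13280/11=1207.27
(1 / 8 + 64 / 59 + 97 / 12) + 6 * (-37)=-301193 / 1416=-212.71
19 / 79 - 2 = -139 / 79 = -1.76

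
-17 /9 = -1.89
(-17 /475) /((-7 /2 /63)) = 0.64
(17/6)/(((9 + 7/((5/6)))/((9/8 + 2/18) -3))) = -10795/37584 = -0.29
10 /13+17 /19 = 411 /247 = 1.66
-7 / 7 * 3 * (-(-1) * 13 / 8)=-39 / 8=-4.88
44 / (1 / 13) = 572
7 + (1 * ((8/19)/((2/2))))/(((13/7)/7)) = 2121/247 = 8.59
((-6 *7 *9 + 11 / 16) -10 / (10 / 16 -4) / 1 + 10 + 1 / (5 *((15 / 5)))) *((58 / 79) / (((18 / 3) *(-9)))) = 22818679 / 4607280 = 4.95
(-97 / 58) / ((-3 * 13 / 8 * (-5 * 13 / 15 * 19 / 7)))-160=-14901756 / 93119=-160.03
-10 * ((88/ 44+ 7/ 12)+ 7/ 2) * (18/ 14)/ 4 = -1095/ 56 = -19.55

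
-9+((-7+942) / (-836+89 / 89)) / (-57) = -85484 / 9519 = -8.98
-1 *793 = -793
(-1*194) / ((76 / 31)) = -3007 / 38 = -79.13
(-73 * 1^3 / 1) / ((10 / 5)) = -73 / 2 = -36.50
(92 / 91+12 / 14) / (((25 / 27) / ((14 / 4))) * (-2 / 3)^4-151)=-371790 / 30041167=-0.01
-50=-50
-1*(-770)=770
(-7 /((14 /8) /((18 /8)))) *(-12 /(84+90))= 18 /29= 0.62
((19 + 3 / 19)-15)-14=-187 / 19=-9.84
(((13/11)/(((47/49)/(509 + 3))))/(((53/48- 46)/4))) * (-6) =375717888/1114135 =337.23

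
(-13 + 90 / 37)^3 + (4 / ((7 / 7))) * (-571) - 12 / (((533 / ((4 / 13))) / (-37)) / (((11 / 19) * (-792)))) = -23884256681209 / 6668518103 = -3581.64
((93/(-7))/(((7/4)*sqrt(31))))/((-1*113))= 12*sqrt(31)/5537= 0.01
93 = 93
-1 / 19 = -0.05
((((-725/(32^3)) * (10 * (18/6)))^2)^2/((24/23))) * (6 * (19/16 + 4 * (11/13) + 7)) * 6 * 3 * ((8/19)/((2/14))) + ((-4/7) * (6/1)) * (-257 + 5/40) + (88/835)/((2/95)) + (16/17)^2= 37805177693501701075688698591/24051881511839200484261888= 1571.82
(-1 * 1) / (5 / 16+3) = -16 / 53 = -0.30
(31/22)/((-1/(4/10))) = -31/55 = -0.56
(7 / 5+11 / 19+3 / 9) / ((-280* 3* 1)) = -659 / 239400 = -0.00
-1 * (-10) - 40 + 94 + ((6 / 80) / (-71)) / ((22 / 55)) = 72701 / 1136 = 64.00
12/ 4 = 3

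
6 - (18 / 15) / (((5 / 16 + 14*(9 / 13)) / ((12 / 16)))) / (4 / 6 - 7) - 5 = 200503 / 197695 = 1.01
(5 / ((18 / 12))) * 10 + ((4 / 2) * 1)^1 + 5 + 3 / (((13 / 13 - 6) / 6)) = 551 / 15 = 36.73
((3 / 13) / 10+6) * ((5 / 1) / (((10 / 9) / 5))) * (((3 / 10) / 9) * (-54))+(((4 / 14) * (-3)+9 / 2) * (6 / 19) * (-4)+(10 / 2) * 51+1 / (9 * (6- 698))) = 87003388 / 13460265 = 6.46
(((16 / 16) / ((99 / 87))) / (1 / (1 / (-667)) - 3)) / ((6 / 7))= -203 / 132660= -0.00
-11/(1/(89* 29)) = -28391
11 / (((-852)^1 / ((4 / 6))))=-11 / 1278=-0.01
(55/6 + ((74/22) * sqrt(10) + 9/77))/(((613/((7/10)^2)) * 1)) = 30023/4045800 + 1813 * sqrt(10)/674300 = 0.02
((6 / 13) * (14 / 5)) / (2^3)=21 / 130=0.16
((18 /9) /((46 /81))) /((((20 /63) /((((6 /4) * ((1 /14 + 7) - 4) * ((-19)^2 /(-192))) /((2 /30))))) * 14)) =-33948801 /329728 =-102.96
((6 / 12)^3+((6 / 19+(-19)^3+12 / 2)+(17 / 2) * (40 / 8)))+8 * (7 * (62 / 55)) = -56404351 / 8360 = -6746.93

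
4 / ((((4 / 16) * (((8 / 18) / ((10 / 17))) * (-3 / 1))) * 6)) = -20 / 17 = -1.18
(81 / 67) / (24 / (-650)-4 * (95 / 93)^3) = -21174698025 / 75324065528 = -0.28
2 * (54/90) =1.20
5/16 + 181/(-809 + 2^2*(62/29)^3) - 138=-41437218511/300438224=-137.92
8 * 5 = 40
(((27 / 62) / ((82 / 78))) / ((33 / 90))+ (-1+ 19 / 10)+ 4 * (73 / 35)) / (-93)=-10151357 / 91016310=-0.11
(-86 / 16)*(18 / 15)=-129 / 20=-6.45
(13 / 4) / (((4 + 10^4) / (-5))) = -65 / 40016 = -0.00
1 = 1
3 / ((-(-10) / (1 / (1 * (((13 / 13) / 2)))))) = 3 / 5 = 0.60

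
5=5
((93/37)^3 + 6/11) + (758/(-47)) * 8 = -2948620997/26187601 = -112.60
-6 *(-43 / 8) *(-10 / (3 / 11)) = -2365 / 2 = -1182.50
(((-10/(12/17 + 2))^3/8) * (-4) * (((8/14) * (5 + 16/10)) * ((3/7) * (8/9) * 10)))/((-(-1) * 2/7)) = 108086000/85169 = 1269.08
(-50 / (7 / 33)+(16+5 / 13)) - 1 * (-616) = 36097 / 91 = 396.67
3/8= 0.38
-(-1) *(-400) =-400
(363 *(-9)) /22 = -297 /2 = -148.50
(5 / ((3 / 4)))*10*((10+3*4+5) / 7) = 1800 / 7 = 257.14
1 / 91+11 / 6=1007 / 546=1.84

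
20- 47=-27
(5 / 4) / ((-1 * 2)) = -5 / 8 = -0.62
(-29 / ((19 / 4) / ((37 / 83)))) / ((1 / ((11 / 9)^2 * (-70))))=284.59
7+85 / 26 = 267 / 26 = 10.27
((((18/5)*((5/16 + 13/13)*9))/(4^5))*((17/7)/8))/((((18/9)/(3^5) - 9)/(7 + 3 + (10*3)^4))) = -81311476833/71598080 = -1135.67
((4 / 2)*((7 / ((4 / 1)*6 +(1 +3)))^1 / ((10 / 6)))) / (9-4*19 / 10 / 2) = 3 / 52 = 0.06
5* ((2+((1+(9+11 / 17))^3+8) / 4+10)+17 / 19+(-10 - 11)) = 551927235 / 373388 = 1478.16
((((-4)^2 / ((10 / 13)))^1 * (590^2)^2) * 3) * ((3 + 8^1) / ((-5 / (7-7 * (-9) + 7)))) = -1280872914921600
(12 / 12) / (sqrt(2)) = 0.71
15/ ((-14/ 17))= -255/ 14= -18.21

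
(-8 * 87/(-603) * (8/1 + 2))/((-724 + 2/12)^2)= 27840/1263730483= 0.00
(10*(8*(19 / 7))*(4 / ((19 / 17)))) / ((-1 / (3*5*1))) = -81600 / 7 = -11657.14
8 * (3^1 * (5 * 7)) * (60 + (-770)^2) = 498086400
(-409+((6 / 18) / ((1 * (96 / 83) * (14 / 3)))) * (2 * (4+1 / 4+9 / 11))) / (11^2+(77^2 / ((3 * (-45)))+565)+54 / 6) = -543366135 / 866302976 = -0.63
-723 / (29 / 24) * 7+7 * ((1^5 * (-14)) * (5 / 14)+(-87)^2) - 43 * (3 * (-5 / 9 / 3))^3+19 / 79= 81448002352 / 1670139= 48767.20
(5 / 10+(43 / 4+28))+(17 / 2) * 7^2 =1823 / 4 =455.75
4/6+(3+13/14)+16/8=277/42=6.60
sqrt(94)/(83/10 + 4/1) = 10 *sqrt(94)/123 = 0.79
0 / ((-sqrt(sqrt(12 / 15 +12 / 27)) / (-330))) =0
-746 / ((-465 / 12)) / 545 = 2984 / 84475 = 0.04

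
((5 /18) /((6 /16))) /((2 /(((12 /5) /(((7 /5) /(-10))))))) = -400 /63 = -6.35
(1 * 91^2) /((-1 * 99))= -8281 /99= -83.65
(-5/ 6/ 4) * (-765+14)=3755/ 24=156.46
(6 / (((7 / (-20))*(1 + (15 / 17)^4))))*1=-5011260 / 469511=-10.67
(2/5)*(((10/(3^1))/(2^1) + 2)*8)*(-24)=-1408/5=-281.60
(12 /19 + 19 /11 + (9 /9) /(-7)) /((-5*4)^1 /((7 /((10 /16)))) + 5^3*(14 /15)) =19452 /1008425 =0.02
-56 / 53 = -1.06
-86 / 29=-2.97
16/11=1.45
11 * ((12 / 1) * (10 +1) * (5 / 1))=7260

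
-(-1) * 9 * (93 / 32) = 26.16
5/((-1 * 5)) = -1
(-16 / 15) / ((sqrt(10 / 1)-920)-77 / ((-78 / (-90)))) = 2704 * sqrt(10) / 2580023025+ 545584 / 516004605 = 0.00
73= 73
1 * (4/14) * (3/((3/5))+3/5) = 8/5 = 1.60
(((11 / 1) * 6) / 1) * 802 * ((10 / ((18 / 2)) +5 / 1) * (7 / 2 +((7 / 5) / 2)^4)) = 604911307 / 500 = 1209822.61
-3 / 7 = -0.43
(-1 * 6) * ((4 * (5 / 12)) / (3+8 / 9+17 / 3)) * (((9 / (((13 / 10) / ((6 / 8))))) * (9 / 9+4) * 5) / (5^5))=-243 / 5590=-0.04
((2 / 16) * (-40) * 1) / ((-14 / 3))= 15 / 14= 1.07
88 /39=2.26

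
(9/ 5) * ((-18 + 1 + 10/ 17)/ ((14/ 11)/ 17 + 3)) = -27621/ 2875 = -9.61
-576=-576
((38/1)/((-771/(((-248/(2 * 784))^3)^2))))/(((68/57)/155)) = -49660268470355/495391406335336448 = -0.00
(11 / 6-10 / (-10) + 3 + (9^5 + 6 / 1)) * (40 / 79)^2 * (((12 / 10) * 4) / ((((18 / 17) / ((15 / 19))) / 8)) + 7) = 191924084000 / 355737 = 539511.17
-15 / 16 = -0.94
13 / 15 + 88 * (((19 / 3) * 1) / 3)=186.64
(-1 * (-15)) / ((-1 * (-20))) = 0.75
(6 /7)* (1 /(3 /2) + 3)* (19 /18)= 209 /63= 3.32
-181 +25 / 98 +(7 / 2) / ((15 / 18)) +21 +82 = -36037 / 490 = -73.54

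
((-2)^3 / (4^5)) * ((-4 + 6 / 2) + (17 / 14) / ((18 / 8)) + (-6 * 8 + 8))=2549 / 8064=0.32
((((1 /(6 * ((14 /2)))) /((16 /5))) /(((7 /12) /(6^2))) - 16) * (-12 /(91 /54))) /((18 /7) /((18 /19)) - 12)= -493452 /41405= -11.92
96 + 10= 106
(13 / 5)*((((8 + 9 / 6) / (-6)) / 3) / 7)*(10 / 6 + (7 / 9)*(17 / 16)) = -88673 / 181440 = -0.49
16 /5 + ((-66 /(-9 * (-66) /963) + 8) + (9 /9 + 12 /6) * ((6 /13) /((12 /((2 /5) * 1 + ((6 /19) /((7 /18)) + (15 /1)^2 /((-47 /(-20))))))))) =-34379404 /406315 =-84.61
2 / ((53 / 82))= 164 / 53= 3.09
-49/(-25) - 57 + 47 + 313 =7624/25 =304.96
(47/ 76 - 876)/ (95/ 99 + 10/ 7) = -366.55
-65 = -65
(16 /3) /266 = 8 /399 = 0.02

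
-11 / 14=-0.79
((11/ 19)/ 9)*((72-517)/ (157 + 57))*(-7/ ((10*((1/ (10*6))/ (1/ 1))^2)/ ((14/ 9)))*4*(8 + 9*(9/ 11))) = 589607200/ 18297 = 32224.26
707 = 707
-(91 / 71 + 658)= -46809 / 71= -659.28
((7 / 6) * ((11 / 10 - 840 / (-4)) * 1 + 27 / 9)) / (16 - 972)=-14987 / 57360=-0.26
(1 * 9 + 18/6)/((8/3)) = 4.50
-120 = -120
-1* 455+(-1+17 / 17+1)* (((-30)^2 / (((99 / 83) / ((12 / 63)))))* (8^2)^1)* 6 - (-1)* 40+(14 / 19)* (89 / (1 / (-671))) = 15758173 / 1463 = 10771.14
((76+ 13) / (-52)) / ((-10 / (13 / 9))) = 89 / 360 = 0.25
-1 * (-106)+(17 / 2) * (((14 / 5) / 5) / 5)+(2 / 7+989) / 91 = 9381678 / 79625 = 117.82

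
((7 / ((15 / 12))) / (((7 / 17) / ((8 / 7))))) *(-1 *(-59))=32096 / 35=917.03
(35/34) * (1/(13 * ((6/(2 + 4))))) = 35/442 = 0.08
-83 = -83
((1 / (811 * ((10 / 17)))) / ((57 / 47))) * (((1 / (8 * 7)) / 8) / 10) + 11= 22780666399 / 2070969600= 11.00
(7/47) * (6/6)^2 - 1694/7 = -11367/47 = -241.85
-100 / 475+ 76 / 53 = 1232 / 1007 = 1.22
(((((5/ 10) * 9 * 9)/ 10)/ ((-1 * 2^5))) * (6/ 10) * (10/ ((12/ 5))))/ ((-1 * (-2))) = -81/ 512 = -0.16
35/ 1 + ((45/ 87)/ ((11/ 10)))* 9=12515/ 319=39.23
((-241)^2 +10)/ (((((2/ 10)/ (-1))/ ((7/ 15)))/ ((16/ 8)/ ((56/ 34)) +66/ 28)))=-1452275/ 3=-484091.67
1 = 1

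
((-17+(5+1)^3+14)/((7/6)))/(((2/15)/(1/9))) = 1065/7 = 152.14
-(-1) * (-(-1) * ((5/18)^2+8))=2617/324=8.08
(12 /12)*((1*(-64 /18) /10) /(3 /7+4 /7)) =-0.36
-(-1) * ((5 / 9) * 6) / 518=5 / 777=0.01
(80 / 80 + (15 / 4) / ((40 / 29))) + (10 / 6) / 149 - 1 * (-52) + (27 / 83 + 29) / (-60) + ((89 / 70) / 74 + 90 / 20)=6125094435 / 102497696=59.76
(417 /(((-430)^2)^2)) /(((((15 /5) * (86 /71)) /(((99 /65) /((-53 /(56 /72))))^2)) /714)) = 20889248457 /17446998767350750000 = 0.00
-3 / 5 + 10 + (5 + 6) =102 / 5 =20.40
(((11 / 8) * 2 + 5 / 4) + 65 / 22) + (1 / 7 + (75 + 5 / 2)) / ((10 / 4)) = 29269 / 770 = 38.01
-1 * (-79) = 79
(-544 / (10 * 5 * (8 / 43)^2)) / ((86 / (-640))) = 2339.20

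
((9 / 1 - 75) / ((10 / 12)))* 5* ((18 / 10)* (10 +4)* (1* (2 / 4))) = -24948 / 5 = -4989.60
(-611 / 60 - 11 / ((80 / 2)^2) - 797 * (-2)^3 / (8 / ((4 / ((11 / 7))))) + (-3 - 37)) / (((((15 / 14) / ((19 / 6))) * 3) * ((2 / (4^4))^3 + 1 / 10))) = 19492.16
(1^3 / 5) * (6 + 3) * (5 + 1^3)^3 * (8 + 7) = 5832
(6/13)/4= 3/26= 0.12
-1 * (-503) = 503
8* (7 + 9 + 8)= 192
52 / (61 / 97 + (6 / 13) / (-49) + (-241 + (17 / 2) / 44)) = -282746464 / 1306002499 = -0.22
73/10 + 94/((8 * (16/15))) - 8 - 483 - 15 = -487.68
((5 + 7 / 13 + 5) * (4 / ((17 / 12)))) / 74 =3288 / 8177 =0.40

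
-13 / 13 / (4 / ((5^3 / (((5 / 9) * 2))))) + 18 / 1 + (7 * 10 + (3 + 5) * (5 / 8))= 519 / 8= 64.88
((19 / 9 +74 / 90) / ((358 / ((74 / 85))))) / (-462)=-74 / 4792725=-0.00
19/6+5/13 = 277/78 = 3.55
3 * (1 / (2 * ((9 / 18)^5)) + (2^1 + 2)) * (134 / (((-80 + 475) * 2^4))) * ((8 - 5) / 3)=201 / 158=1.27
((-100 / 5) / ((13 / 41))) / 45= -164 / 117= -1.40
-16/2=-8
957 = 957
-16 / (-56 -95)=16 / 151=0.11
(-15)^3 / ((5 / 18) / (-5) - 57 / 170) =2581875 / 299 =8635.03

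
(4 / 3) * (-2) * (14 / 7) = -16 / 3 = -5.33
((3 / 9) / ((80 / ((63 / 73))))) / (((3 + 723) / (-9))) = -63 / 1413280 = -0.00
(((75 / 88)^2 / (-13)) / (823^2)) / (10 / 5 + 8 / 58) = -163125 / 4227660035456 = -0.00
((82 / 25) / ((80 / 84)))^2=741321 / 62500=11.86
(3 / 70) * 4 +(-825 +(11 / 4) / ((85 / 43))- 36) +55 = -1914561 / 2380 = -804.44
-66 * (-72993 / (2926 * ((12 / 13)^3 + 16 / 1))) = 481096863 / 4905040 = 98.08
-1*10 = -10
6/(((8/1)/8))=6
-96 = -96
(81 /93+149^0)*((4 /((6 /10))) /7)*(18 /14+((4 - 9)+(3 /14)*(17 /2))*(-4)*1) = 2320 /93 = 24.95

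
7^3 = 343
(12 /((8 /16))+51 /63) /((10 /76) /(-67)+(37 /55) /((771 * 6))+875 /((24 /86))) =112497581460 /14217386436239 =0.01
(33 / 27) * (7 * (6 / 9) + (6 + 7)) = 21.59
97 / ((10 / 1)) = 97 / 10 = 9.70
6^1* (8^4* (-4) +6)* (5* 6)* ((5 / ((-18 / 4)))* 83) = 271874800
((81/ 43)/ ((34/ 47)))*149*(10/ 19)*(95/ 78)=4727025/ 19006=248.71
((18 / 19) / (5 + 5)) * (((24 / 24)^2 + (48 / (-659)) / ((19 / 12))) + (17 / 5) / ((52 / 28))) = 20397816 / 77317175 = 0.26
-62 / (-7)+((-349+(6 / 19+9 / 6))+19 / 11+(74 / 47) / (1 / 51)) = -35247153 / 137522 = -256.30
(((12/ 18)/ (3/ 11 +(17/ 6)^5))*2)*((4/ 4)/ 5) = 0.00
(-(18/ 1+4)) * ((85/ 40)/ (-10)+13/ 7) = -10131/ 280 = -36.18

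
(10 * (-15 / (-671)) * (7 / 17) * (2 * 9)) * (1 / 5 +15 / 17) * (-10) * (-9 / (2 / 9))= 140842800 / 193919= 726.30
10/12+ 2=17/6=2.83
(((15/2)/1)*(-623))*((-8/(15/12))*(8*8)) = 1913856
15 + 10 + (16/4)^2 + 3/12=165/4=41.25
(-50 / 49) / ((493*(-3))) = 50 / 72471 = 0.00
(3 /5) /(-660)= -1 /1100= -0.00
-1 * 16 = -16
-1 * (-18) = 18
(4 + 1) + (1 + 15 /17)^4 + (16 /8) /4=3015883 /167042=18.05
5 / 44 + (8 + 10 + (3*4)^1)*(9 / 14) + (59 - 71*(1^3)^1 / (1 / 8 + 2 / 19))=-354113 / 1540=-229.94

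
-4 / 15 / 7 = -0.04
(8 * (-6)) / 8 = -6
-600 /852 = -0.70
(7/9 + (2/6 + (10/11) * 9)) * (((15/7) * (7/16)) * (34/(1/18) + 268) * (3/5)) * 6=27600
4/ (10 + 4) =2/ 7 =0.29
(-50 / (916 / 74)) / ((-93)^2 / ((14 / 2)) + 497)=-6475 / 2777312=-0.00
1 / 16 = 0.06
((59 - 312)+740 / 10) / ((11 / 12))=-2148 / 11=-195.27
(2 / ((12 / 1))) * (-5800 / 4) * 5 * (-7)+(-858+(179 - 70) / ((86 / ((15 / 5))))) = 1961867 / 258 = 7604.14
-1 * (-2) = 2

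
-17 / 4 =-4.25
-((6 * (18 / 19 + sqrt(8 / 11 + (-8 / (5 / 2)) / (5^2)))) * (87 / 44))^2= -12652862661 / 60061375-1226178 * sqrt(11330) / 632225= -417.11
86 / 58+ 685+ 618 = 37830 / 29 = 1304.48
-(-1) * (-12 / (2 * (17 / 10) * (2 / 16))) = -480 / 17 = -28.24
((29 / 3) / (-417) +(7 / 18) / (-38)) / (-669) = 353 / 7067316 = 0.00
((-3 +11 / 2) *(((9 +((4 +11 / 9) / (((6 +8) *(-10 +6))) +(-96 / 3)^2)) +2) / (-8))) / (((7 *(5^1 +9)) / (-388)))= 252972605 / 197568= 1280.43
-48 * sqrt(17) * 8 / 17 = -384 * sqrt(17) / 17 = -93.13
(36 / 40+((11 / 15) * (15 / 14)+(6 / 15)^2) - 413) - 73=-84727 / 175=-484.15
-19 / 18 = -1.06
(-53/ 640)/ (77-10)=-53/ 42880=-0.00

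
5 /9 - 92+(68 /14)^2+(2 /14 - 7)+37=-16630 /441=-37.71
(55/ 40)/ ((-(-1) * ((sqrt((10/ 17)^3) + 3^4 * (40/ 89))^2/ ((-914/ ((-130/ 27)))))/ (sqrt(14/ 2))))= -58847861922725691 * sqrt(1190)/ 157130622055149886000 + 9526576809410168931 * sqrt(7)/ 48347883709276888000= 0.51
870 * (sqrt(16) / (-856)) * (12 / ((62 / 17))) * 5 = -221850 / 3317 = -66.88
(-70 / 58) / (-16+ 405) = -35 / 11281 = -0.00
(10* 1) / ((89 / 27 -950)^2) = 7290 / 653364721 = 0.00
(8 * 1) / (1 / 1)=8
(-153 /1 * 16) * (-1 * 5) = 12240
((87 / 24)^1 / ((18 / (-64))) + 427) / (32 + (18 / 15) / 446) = 4155605 / 321147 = 12.94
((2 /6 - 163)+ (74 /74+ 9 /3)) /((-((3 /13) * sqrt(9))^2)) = 331.05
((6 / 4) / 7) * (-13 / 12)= -13 / 56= -0.23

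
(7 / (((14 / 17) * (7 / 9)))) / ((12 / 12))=153 / 14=10.93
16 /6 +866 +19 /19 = 2609 /3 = 869.67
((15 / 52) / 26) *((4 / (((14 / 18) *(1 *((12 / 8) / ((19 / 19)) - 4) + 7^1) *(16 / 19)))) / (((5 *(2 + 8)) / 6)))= 171 / 94640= 0.00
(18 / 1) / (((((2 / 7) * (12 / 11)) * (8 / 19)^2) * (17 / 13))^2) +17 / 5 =653552818341 / 189399040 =3450.67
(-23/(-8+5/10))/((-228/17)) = -391/1710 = -0.23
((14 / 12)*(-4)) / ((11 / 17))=-7.21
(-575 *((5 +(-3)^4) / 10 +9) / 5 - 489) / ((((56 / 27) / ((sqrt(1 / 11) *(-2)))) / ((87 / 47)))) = 843291 *sqrt(11) / 2068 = 1352.46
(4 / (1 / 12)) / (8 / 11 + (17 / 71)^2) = 2661648 / 43507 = 61.18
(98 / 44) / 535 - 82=-965091 / 11770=-82.00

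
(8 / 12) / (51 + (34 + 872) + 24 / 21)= 0.00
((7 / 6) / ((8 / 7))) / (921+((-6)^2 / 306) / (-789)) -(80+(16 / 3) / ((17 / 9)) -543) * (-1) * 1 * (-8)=12369977654967 / 3360116912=3681.41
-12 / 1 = -12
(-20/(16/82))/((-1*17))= 205/34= 6.03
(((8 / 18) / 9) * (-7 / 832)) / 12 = -7 / 202176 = -0.00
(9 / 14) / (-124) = -0.01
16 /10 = 8 /5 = 1.60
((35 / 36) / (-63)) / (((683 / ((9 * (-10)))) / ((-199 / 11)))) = -4975 / 135234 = -0.04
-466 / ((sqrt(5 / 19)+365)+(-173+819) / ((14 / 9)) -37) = -161235767 / 257176363+11417*sqrt(95) / 257176363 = -0.63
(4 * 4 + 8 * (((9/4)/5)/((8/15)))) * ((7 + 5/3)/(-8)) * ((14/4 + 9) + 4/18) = -270907/864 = -313.55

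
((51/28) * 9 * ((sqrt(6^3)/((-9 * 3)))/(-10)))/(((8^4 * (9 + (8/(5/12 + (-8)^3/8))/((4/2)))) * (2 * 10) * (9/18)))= 1853 * sqrt(6)/1862041600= 0.00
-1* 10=-10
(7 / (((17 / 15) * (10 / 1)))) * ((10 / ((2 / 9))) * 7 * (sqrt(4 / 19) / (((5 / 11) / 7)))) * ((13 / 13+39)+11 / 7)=4234923 * sqrt(19) / 323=57150.47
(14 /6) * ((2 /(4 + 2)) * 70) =490 /9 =54.44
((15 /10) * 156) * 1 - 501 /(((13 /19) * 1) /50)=-472908 /13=-36377.54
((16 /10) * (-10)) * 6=-96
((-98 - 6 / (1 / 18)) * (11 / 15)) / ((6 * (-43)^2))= -1133 / 83205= -0.01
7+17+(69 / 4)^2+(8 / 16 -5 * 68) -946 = -15423 / 16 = -963.94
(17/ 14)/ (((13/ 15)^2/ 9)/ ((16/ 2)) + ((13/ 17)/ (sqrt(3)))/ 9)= 20.41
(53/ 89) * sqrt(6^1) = 53 * sqrt(6)/ 89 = 1.46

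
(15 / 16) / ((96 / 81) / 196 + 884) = 3969 / 3742528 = 0.00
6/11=0.55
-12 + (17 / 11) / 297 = -11.99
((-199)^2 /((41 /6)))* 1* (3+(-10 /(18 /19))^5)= -612835947722056 /807003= -759397360.01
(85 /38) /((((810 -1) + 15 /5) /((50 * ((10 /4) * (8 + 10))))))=95625 /15428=6.20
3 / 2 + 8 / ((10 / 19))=167 / 10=16.70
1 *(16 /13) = 16 /13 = 1.23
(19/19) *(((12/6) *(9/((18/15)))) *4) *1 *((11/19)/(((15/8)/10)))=3520/19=185.26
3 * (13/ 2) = 39/ 2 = 19.50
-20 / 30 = -2 / 3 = -0.67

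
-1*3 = -3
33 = 33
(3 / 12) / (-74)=-1 / 296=-0.00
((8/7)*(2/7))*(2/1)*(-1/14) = -16/343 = -0.05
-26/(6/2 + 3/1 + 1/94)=-2444/565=-4.33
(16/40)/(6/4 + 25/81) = 324/1465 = 0.22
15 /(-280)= -3 /56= -0.05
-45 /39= -1.15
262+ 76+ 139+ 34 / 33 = 478.03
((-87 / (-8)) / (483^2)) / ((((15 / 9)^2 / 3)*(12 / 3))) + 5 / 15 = 20737583 / 62210400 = 0.33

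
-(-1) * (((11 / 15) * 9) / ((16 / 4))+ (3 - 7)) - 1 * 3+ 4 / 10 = -99 / 20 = -4.95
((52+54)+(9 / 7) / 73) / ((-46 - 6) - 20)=-54175 / 36792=-1.47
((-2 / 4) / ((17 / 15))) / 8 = -15 / 272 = -0.06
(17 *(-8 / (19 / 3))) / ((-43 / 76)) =37.95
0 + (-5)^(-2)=1/25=0.04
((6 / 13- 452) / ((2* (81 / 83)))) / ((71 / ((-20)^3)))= 1948840000 / 74763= 26066.90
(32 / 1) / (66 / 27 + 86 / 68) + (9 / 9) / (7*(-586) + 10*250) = 15685649 / 1818270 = 8.63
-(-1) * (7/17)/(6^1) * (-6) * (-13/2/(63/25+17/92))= 104650/105757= 0.99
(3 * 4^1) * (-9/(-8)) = 27/2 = 13.50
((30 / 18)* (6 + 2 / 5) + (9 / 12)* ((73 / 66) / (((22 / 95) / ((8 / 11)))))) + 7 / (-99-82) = 19128107 / 1445466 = 13.23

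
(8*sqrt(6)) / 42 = 4*sqrt(6) / 21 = 0.47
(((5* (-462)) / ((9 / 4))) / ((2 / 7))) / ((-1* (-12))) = -2695 / 9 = -299.44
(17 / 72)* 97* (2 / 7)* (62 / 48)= 51119 / 6048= 8.45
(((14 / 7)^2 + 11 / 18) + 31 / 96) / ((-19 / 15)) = -7105 / 1824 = -3.90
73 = 73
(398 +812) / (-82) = -605 / 41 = -14.76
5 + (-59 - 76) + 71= -59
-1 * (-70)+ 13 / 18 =1273 / 18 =70.72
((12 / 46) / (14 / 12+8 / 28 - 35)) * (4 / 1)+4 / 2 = 63806 / 32407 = 1.97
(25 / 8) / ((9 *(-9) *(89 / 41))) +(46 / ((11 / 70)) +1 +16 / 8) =187595741 / 634392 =295.71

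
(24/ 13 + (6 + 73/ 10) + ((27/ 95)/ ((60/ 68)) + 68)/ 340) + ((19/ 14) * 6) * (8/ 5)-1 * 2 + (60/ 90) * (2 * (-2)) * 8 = 13077307/ 2593500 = 5.04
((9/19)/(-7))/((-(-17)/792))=-7128/2261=-3.15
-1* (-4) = 4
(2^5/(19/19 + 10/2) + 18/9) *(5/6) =55/9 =6.11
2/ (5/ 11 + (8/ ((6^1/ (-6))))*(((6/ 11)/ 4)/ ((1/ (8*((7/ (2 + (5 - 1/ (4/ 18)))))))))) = -110/ 1319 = -0.08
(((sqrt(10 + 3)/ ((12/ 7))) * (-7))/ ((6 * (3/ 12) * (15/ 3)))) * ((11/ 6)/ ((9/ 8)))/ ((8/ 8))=-1078 * sqrt(13)/ 1215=-3.20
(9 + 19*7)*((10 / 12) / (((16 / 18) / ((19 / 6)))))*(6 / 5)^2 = 12141 / 20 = 607.05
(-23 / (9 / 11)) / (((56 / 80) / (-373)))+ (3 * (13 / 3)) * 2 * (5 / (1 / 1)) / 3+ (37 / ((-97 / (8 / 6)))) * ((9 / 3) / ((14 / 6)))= 91798744 / 6111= 15021.89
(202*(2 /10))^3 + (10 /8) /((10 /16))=8242658 /125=65941.26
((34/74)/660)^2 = 289/596336400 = 0.00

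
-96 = -96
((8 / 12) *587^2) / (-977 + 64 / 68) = -11715346 / 49779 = -235.35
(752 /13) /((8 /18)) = 1692 /13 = 130.15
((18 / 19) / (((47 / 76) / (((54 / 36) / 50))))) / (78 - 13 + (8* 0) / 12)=54 / 76375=0.00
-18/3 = -6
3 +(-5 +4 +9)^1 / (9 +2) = 41 / 11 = 3.73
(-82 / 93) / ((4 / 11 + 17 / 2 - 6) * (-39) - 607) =1804 / 1470423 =0.00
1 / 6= 0.17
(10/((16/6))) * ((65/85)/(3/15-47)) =-25/408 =-0.06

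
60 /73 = 0.82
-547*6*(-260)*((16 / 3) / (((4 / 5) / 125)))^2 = 1777750000000 / 3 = 592583333333.33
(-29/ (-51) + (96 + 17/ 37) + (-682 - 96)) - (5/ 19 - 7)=-674.24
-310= -310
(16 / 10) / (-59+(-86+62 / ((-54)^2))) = -11664 / 1056895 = -0.01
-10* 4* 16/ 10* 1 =-64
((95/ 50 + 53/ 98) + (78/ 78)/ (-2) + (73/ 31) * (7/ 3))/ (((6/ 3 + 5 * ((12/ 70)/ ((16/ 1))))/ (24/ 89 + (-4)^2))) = 1962520736/ 33314925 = 58.91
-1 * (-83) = 83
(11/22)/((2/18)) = 9/2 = 4.50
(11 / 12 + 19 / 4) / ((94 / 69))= 391 / 94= 4.16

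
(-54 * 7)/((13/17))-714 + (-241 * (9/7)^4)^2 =32412002337105/74942413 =432492.11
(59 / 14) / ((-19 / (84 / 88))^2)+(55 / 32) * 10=12019709 / 698896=17.20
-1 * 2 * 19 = -38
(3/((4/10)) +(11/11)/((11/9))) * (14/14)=183/22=8.32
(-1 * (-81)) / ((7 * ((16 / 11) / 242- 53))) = -0.22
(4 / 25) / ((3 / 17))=68 / 75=0.91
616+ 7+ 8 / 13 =8107 / 13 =623.62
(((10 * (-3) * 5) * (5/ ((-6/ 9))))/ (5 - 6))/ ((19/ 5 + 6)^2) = -28125/ 2401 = -11.71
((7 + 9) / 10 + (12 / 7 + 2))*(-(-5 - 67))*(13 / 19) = 174096 / 665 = 261.80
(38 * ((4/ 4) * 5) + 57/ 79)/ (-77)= -15067/ 6083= -2.48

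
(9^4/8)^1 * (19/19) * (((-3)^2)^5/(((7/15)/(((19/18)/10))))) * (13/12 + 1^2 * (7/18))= 14449349349/896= 16126505.97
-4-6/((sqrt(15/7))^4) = -5.31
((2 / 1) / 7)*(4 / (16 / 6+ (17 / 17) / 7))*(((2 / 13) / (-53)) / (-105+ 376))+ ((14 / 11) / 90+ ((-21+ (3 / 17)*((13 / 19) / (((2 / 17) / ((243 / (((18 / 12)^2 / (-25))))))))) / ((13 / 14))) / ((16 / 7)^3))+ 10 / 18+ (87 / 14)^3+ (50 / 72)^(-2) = -27808103968912492727 / 3032579221351680000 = -9.17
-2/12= -1/6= -0.17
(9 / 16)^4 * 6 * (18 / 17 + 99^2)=3279876705 / 557056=5887.88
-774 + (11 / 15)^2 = -174029 / 225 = -773.46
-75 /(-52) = 75 /52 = 1.44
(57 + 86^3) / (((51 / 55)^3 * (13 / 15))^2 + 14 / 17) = 7483406523703515625 / 15305350313447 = 488940.56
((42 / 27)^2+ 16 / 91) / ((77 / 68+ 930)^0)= 19132 / 7371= 2.60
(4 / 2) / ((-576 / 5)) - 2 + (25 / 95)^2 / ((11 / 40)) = -2019151 / 1143648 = -1.77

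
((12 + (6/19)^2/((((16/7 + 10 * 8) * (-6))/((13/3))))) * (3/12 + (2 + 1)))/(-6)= -16217825/2495232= -6.50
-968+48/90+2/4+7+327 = -18989/30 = -632.97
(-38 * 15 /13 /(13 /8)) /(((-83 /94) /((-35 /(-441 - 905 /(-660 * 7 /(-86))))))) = 277244352 /118682447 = 2.34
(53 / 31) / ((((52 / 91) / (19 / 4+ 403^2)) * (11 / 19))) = 4579418095 / 5456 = 839336.16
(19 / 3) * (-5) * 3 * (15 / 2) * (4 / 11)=-2850 / 11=-259.09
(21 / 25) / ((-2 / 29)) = -609 / 50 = -12.18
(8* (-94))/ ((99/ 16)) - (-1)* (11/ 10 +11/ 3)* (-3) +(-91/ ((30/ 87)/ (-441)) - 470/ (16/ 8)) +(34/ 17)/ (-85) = 976216081/ 8415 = 116009.04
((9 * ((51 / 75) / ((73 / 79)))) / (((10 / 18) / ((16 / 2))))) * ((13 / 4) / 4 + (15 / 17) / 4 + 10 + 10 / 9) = 21137319 / 18250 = 1158.21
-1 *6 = -6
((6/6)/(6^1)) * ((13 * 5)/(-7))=-65/42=-1.55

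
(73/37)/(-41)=-0.05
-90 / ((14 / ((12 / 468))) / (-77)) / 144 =55 / 624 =0.09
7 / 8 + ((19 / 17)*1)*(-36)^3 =-7091593 / 136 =-52144.07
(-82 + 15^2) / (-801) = -143 / 801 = -0.18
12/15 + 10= 54/5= 10.80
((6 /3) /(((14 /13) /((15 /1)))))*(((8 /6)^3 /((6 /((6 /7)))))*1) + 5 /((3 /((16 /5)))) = 6512 /441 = 14.77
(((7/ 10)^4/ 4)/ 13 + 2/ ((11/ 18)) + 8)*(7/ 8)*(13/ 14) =64506411/ 7040000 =9.16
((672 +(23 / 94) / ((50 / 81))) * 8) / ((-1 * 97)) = -6320526 / 113975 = -55.46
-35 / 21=-5 / 3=-1.67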